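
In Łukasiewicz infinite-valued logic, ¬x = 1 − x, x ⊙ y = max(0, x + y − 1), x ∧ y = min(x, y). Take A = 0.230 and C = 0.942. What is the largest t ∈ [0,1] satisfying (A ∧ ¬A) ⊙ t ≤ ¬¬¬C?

¬A = 1 − 0.230 = 0.770
A ∧ ¬A = min(0.230, 0.770) = 0.230
So the left factor is A ∧ ¬A = 0.230.
¬C = 1 − 0.942 = 0.058
¬¬C = 1 − 0.058 = 0.942
¬¬¬C = 1 − 0.942 = 0.058
So the right-hand bound is ¬¬¬C = 0.058.
The residuum of the Łukasiewicz t-norm gives the supremum: min(1, 1 − 0.230 + 0.058).
1 − 0.230 + 0.058 = 0.828, so t = min(1, 0.828) = 0.828.
Check: 0.230 ⊙ 0.828 = max(0, 0.058) = 0.058 ≤ 0.058.

0.828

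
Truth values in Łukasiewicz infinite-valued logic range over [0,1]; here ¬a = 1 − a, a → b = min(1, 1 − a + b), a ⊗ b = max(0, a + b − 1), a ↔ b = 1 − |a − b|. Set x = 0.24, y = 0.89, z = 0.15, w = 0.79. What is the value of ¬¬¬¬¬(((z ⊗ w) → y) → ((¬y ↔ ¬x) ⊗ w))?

z ⊗ w = max(0, 0.15 + 0.79 − 1) = max(0, -0.06) = 0.00
(z ⊗ w) → y = min(1, 1 − 0.00 + 0.89) = min(1, 1.89) = 1.00
¬y = 1 − 0.89 = 0.11
¬x = 1 − 0.24 = 0.76
¬y ↔ ¬x = 1 − |0.11 − 0.76| = 1 − 0.65 = 0.35
(¬y ↔ ¬x) ⊗ w = max(0, 0.35 + 0.79 − 1) = max(0, 0.14) = 0.14
((z ⊗ w) → y) → ((¬y ↔ ¬x) ⊗ w) = min(1, 1 − 1.00 + 0.14) = min(1, 0.14) = 0.14
¬(((z ⊗ w) → y) → ((¬y ↔ ¬x) ⊗ w)) = 1 − 0.14 = 0.86
¬¬(((z ⊗ w) → y) → ((¬y ↔ ¬x) ⊗ w)) = 1 − 0.86 = 0.14
¬¬¬(((z ⊗ w) → y) → ((¬y ↔ ¬x) ⊗ w)) = 1 − 0.14 = 0.86
¬¬¬¬(((z ⊗ w) → y) → ((¬y ↔ ¬x) ⊗ w)) = 1 − 0.86 = 0.14
¬¬¬¬¬(((z ⊗ w) → y) → ((¬y ↔ ¬x) ⊗ w)) = 1 − 0.14 = 0.86

0.86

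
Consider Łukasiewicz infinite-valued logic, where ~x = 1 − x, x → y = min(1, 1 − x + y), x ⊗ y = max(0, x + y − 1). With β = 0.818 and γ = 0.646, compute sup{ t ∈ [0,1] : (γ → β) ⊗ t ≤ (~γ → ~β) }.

0.828

γ → β = min(1, 1 − 0.646 + 0.818) = min(1, 1.172) = 1.000
So the left factor is γ → β = 1.000.
~γ = 1 − 0.646 = 0.354
~β = 1 − 0.818 = 0.182
~γ → ~β = min(1, 1 − 0.354 + 0.182) = min(1, 0.828) = 0.828
So the right-hand bound is ~γ → ~β = 0.828.
The residuum of the Łukasiewicz t-norm gives the supremum: min(1, 1 − 1.000 + 0.828).
1 − 1.000 + 0.828 = 0.828, so t = min(1, 0.828) = 0.828.
Check: 1.000 ⊗ 0.828 = max(0, 0.828) = 0.828 ≤ 0.828.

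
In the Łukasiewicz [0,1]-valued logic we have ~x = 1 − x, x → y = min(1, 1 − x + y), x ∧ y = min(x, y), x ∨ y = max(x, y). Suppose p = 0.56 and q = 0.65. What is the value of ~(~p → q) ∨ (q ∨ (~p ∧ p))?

~p = 1 − 0.56 = 0.44
~p → q = min(1, 1 − 0.44 + 0.65) = min(1, 1.21) = 1.00
~(~p → q) = 1 − 1.00 = 0.00
~p ∧ p = min(0.44, 0.56) = 0.44
q ∨ (~p ∧ p) = max(0.65, 0.44) = 0.65
~(~p → q) ∨ (q ∨ (~p ∧ p)) = max(0.00, 0.65) = 0.65

0.65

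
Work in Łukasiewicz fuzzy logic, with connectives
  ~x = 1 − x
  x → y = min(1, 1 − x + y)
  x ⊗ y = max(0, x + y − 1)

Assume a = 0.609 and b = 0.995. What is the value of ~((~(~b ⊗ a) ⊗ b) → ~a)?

0.604

~b = 1 − 0.995 = 0.005
~b ⊗ a = max(0, 0.005 + 0.609 − 1) = max(0, -0.386) = 0.000
~(~b ⊗ a) = 1 − 0.000 = 1.000
~(~b ⊗ a) ⊗ b = max(0, 1.000 + 0.995 − 1) = max(0, 0.995) = 0.995
~a = 1 − 0.609 = 0.391
(~(~b ⊗ a) ⊗ b) → ~a = min(1, 1 − 0.995 + 0.391) = min(1, 0.396) = 0.396
~((~(~b ⊗ a) ⊗ b) → ~a) = 1 − 0.396 = 0.604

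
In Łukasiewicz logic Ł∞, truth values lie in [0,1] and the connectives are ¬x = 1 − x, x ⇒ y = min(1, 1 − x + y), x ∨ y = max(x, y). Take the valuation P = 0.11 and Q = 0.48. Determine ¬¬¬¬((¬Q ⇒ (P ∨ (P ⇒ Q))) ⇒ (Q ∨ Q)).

0.48

¬Q = 1 − 0.48 = 0.52
P ⇒ Q = min(1, 1 − 0.11 + 0.48) = min(1, 1.37) = 1.00
P ∨ (P ⇒ Q) = max(0.11, 1.00) = 1.00
¬Q ⇒ (P ∨ (P ⇒ Q)) = min(1, 1 − 0.52 + 1.00) = min(1, 1.48) = 1.00
Q ∨ Q = max(0.48, 0.48) = 0.48
(¬Q ⇒ (P ∨ (P ⇒ Q))) ⇒ (Q ∨ Q) = min(1, 1 − 1.00 + 0.48) = min(1, 0.48) = 0.48
¬((¬Q ⇒ (P ∨ (P ⇒ Q))) ⇒ (Q ∨ Q)) = 1 − 0.48 = 0.52
¬¬((¬Q ⇒ (P ∨ (P ⇒ Q))) ⇒ (Q ∨ Q)) = 1 − 0.52 = 0.48
¬¬¬((¬Q ⇒ (P ∨ (P ⇒ Q))) ⇒ (Q ∨ Q)) = 1 − 0.48 = 0.52
¬¬¬¬((¬Q ⇒ (P ∨ (P ⇒ Q))) ⇒ (Q ∨ Q)) = 1 − 0.52 = 0.48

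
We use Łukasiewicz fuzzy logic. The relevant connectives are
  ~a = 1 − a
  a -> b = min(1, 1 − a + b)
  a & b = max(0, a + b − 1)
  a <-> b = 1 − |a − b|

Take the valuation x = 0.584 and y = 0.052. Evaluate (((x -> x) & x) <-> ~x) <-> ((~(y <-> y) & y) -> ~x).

x -> x = min(1, 1 − 0.584 + 0.584) = min(1, 1.000) = 1.000
(x -> x) & x = max(0, 1.000 + 0.584 − 1) = max(0, 0.584) = 0.584
~x = 1 − 0.584 = 0.416
((x -> x) & x) <-> ~x = 1 − |0.584 − 0.416| = 1 − 0.168 = 0.832
y <-> y = 1 − |0.052 − 0.052| = 1 − 0.000 = 1.000
~(y <-> y) = 1 − 1.000 = 0.000
~(y <-> y) & y = max(0, 0.000 + 0.052 − 1) = max(0, -0.948) = 0.000
(~(y <-> y) & y) -> ~x = min(1, 1 − 0.000 + 0.416) = min(1, 1.416) = 1.000
(((x -> x) & x) <-> ~x) <-> ((~(y <-> y) & y) -> ~x) = 1 − |0.832 − 1.000| = 1 − 0.168 = 0.832

0.832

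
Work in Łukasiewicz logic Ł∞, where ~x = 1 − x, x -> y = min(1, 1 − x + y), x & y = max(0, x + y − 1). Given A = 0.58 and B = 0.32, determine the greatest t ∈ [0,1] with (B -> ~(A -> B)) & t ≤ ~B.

0.74

A -> B = min(1, 1 − 0.58 + 0.32) = min(1, 0.74) = 0.74
~(A -> B) = 1 − 0.74 = 0.26
B -> ~(A -> B) = min(1, 1 − 0.32 + 0.26) = min(1, 0.94) = 0.94
So the left factor is B -> ~(A -> B) = 0.94.
~B = 1 − 0.32 = 0.68
So the right-hand bound is ~B = 0.68.
The residuum of the Łukasiewicz t-norm gives the supremum: min(1, 1 − 0.94 + 0.68).
1 − 0.94 + 0.68 = 0.74, so t = min(1, 0.74) = 0.74.
Check: 0.94 & 0.74 = max(0, 0.68) = 0.68 ≤ 0.68.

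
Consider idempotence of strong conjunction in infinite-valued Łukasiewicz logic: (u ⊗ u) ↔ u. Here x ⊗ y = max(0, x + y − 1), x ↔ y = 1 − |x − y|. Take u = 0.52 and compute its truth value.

0.52

u ⊗ u = max(0, 0.52 + 0.52 − 1) = max(0, 0.04) = 0.04
(u ⊗ u) ↔ u = 1 − |0.04 − 0.52| = 1 − 0.48 = 0.52
(The value 0.52 < 1 shows this instance is not satisfied; fails in Ł∞ since a ⊗ a = max(0, 2a−1) ≠ a in general.)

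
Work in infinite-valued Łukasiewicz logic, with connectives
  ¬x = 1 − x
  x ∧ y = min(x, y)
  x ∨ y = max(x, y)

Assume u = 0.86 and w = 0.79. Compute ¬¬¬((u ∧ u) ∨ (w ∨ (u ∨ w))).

0.14

u ∧ u = min(0.86, 0.86) = 0.86
u ∨ w = max(0.86, 0.79) = 0.86
w ∨ (u ∨ w) = max(0.79, 0.86) = 0.86
(u ∧ u) ∨ (w ∨ (u ∨ w)) = max(0.86, 0.86) = 0.86
¬((u ∧ u) ∨ (w ∨ (u ∨ w))) = 1 − 0.86 = 0.14
¬¬((u ∧ u) ∨ (w ∨ (u ∨ w))) = 1 − 0.14 = 0.86
¬¬¬((u ∧ u) ∨ (w ∨ (u ∨ w))) = 1 − 0.86 = 0.14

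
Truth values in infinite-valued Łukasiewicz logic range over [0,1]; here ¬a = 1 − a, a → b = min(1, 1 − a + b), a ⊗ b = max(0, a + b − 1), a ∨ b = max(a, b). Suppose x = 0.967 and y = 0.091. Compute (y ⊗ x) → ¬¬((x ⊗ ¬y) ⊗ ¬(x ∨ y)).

0.942

y ⊗ x = max(0, 0.091 + 0.967 − 1) = max(0, 0.058) = 0.058
¬y = 1 − 0.091 = 0.909
x ⊗ ¬y = max(0, 0.967 + 0.909 − 1) = max(0, 0.876) = 0.876
x ∨ y = max(0.967, 0.091) = 0.967
¬(x ∨ y) = 1 − 0.967 = 0.033
(x ⊗ ¬y) ⊗ ¬(x ∨ y) = max(0, 0.876 + 0.033 − 1) = max(0, -0.091) = 0.000
¬((x ⊗ ¬y) ⊗ ¬(x ∨ y)) = 1 − 0.000 = 1.000
¬¬((x ⊗ ¬y) ⊗ ¬(x ∨ y)) = 1 − 1.000 = 0.000
(y ⊗ x) → ¬¬((x ⊗ ¬y) ⊗ ¬(x ∨ y)) = min(1, 1 − 0.058 + 0.000) = min(1, 0.942) = 0.942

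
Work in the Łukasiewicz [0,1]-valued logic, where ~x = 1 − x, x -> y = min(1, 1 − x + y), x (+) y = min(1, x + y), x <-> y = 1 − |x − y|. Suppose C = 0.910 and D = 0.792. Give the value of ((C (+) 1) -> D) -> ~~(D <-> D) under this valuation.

C (+) 1 = min(1, 0.910 + 1.000) = min(1, 1.910) = 1.000
(C (+) 1) -> D = min(1, 1 − 1.000 + 0.792) = min(1, 0.792) = 0.792
D <-> D = 1 − |0.792 − 0.792| = 1 − 0.000 = 1.000
~(D <-> D) = 1 − 1.000 = 0.000
~~(D <-> D) = 1 − 0.000 = 1.000
((C (+) 1) -> D) -> ~~(D <-> D) = min(1, 1 − 0.792 + 1.000) = min(1, 1.208) = 1.000

1.000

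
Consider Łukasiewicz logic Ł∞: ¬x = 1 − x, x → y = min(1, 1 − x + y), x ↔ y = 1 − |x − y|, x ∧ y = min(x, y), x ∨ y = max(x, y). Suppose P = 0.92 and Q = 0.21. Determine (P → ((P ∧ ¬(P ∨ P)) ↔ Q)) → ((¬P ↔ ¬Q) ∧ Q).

0.26

P ∨ P = max(0.92, 0.92) = 0.92
¬(P ∨ P) = 1 − 0.92 = 0.08
P ∧ ¬(P ∨ P) = min(0.92, 0.08) = 0.08
(P ∧ ¬(P ∨ P)) ↔ Q = 1 − |0.08 − 0.21| = 1 − 0.13 = 0.87
P → ((P ∧ ¬(P ∨ P)) ↔ Q) = min(1, 1 − 0.92 + 0.87) = min(1, 0.95) = 0.95
¬P = 1 − 0.92 = 0.08
¬Q = 1 − 0.21 = 0.79
¬P ↔ ¬Q = 1 − |0.08 − 0.79| = 1 − 0.71 = 0.29
(¬P ↔ ¬Q) ∧ Q = min(0.29, 0.21) = 0.21
(P → ((P ∧ ¬(P ∨ P)) ↔ Q)) → ((¬P ↔ ¬Q) ∧ Q) = min(1, 1 − 0.95 + 0.21) = min(1, 0.26) = 0.26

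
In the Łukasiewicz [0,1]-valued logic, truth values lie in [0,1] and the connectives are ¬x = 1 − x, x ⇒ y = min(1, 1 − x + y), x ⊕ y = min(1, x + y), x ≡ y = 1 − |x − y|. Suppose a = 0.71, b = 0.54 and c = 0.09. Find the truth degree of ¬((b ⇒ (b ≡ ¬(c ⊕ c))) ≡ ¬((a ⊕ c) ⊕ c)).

0.89

c ⊕ c = min(1, 0.09 + 0.09) = min(1, 0.18) = 0.18
¬(c ⊕ c) = 1 − 0.18 = 0.82
b ≡ ¬(c ⊕ c) = 1 − |0.54 − 0.82| = 1 − 0.28 = 0.72
b ⇒ (b ≡ ¬(c ⊕ c)) = min(1, 1 − 0.54 + 0.72) = min(1, 1.18) = 1.00
a ⊕ c = min(1, 0.71 + 0.09) = min(1, 0.80) = 0.80
(a ⊕ c) ⊕ c = min(1, 0.80 + 0.09) = min(1, 0.89) = 0.89
¬((a ⊕ c) ⊕ c) = 1 − 0.89 = 0.11
(b ⇒ (b ≡ ¬(c ⊕ c))) ≡ ¬((a ⊕ c) ⊕ c) = 1 − |1.00 − 0.11| = 1 − 0.89 = 0.11
¬((b ⇒ (b ≡ ¬(c ⊕ c))) ≡ ¬((a ⊕ c) ⊕ c)) = 1 − 0.11 = 0.89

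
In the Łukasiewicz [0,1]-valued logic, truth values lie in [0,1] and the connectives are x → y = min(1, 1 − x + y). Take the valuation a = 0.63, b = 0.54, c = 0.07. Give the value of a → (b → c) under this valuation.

b → c = min(1, 1 − 0.54 + 0.07) = min(1, 0.53) = 0.53
a → (b → c) = min(1, 1 − 0.63 + 0.53) = min(1, 0.90) = 0.90

0.90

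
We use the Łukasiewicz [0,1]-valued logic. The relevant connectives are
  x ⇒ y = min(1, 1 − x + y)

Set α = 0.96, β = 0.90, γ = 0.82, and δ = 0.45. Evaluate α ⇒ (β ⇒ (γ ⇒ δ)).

0.77

γ ⇒ δ = min(1, 1 − 0.82 + 0.45) = min(1, 0.63) = 0.63
β ⇒ (γ ⇒ δ) = min(1, 1 − 0.90 + 0.63) = min(1, 0.73) = 0.73
α ⇒ (β ⇒ (γ ⇒ δ)) = min(1, 1 − 0.96 + 0.73) = min(1, 0.77) = 0.77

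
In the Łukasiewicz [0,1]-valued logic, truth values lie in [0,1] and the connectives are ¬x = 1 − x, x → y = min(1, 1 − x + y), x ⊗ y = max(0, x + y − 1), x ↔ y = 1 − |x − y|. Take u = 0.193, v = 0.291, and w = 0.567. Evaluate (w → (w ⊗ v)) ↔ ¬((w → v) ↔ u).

w ⊗ v = max(0, 0.567 + 0.291 − 1) = max(0, -0.142) = 0.000
w → (w ⊗ v) = min(1, 1 − 0.567 + 0.000) = min(1, 0.433) = 0.433
w → v = min(1, 1 − 0.567 + 0.291) = min(1, 0.724) = 0.724
(w → v) ↔ u = 1 − |0.724 − 0.193| = 1 − 0.531 = 0.469
¬((w → v) ↔ u) = 1 − 0.469 = 0.531
(w → (w ⊗ v)) ↔ ¬((w → v) ↔ u) = 1 − |0.433 − 0.531| = 1 − 0.098 = 0.902

0.902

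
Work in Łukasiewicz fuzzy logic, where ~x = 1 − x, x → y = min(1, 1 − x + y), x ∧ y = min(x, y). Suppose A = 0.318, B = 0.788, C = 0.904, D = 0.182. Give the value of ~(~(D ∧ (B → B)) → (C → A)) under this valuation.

0.404

B → B = min(1, 1 − 0.788 + 0.788) = min(1, 1.000) = 1.000
D ∧ (B → B) = min(0.182, 1.000) = 0.182
~(D ∧ (B → B)) = 1 − 0.182 = 0.818
C → A = min(1, 1 − 0.904 + 0.318) = min(1, 0.414) = 0.414
~(D ∧ (B → B)) → (C → A) = min(1, 1 − 0.818 + 0.414) = min(1, 0.596) = 0.596
~(~(D ∧ (B → B)) → (C → A)) = 1 − 0.596 = 0.404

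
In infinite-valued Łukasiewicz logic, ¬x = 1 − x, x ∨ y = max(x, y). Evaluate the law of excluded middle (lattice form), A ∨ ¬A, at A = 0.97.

¬A = 1 − 0.97 = 0.03
A ∨ ¬A = max(0.97, 0.03) = 0.97
(The value 0.97 < 1 shows this instance is not satisfied; not a Ł∞-tautology — its value is max(a, 1−a).)

0.97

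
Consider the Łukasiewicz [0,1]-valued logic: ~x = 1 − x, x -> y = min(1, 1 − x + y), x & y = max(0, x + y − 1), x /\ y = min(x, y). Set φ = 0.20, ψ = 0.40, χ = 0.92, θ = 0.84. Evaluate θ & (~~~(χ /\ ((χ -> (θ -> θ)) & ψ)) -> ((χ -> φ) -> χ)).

θ -> θ = min(1, 1 − 0.84 + 0.84) = min(1, 1.00) = 1.00
χ -> (θ -> θ) = min(1, 1 − 0.92 + 1.00) = min(1, 1.08) = 1.00
(χ -> (θ -> θ)) & ψ = max(0, 1.00 + 0.40 − 1) = max(0, 0.40) = 0.40
χ /\ ((χ -> (θ -> θ)) & ψ) = min(0.92, 0.40) = 0.40
~(χ /\ ((χ -> (θ -> θ)) & ψ)) = 1 − 0.40 = 0.60
~~(χ /\ ((χ -> (θ -> θ)) & ψ)) = 1 − 0.60 = 0.40
~~~(χ /\ ((χ -> (θ -> θ)) & ψ)) = 1 − 0.40 = 0.60
χ -> φ = min(1, 1 − 0.92 + 0.20) = min(1, 0.28) = 0.28
(χ -> φ) -> χ = min(1, 1 − 0.28 + 0.92) = min(1, 1.64) = 1.00
~~~(χ /\ ((χ -> (θ -> θ)) & ψ)) -> ((χ -> φ) -> χ) = min(1, 1 − 0.60 + 1.00) = min(1, 1.40) = 1.00
θ & (~~~(χ /\ ((χ -> (θ -> θ)) & ψ)) -> ((χ -> φ) -> χ)) = max(0, 0.84 + 1.00 − 1) = max(0, 0.84) = 0.84

0.84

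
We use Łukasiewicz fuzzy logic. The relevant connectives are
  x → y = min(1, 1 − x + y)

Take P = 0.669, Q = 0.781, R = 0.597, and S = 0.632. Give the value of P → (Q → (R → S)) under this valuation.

R → S = min(1, 1 − 0.597 + 0.632) = min(1, 1.035) = 1.000
Q → (R → S) = min(1, 1 − 0.781 + 1.000) = min(1, 1.219) = 1.000
P → (Q → (R → S)) = min(1, 1 − 0.669 + 1.000) = min(1, 1.331) = 1.000

1.000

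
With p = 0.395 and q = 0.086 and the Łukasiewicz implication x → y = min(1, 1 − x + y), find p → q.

0.691

p → q = min(1, 1 − 0.395 + 0.086) = min(1, 0.691) = 0.691
For comparison, the Gödel implication (1 if x ≤ y else y) would give 0.086.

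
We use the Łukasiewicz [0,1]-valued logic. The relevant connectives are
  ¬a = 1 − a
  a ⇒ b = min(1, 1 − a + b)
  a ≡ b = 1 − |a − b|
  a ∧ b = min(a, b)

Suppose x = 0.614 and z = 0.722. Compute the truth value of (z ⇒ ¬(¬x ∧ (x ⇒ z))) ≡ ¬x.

¬x = 1 − 0.614 = 0.386
x ⇒ z = min(1, 1 − 0.614 + 0.722) = min(1, 1.108) = 1.000
¬x ∧ (x ⇒ z) = min(0.386, 1.000) = 0.386
¬(¬x ∧ (x ⇒ z)) = 1 − 0.386 = 0.614
z ⇒ ¬(¬x ∧ (x ⇒ z)) = min(1, 1 − 0.722 + 0.614) = min(1, 0.892) = 0.892
(z ⇒ ¬(¬x ∧ (x ⇒ z))) ≡ ¬x = 1 − |0.892 − 0.386| = 1 − 0.506 = 0.494

0.494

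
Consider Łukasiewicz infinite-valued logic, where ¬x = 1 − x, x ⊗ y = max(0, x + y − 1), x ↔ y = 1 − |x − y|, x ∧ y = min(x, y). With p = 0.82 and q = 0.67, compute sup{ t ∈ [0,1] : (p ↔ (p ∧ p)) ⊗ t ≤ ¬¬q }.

0.67

p ∧ p = min(0.82, 0.82) = 0.82
p ↔ (p ∧ p) = 1 − |0.82 − 0.82| = 1 − 0.00 = 1.00
So the left factor is p ↔ (p ∧ p) = 1.00.
¬q = 1 − 0.67 = 0.33
¬¬q = 1 − 0.33 = 0.67
So the right-hand bound is ¬¬q = 0.67.
The residuum of the Łukasiewicz t-norm gives the supremum: min(1, 1 − 1.00 + 0.67).
1 − 1.00 + 0.67 = 0.67, so t = min(1, 0.67) = 0.67.
Check: 1.00 ⊗ 0.67 = max(0, 0.67) = 0.67 ≤ 0.67.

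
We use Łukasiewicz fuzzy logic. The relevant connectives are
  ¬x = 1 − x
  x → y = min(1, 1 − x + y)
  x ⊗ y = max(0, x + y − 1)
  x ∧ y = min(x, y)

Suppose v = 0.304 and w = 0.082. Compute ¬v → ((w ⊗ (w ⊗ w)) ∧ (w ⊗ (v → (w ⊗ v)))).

¬v = 1 − 0.304 = 0.696
w ⊗ w = max(0, 0.082 + 0.082 − 1) = max(0, -0.836) = 0.000
w ⊗ (w ⊗ w) = max(0, 0.082 + 0.000 − 1) = max(0, -0.918) = 0.000
w ⊗ v = max(0, 0.082 + 0.304 − 1) = max(0, -0.614) = 0.000
v → (w ⊗ v) = min(1, 1 − 0.304 + 0.000) = min(1, 0.696) = 0.696
w ⊗ (v → (w ⊗ v)) = max(0, 0.082 + 0.696 − 1) = max(0, -0.222) = 0.000
(w ⊗ (w ⊗ w)) ∧ (w ⊗ (v → (w ⊗ v))) = min(0.000, 0.000) = 0.000
¬v → ((w ⊗ (w ⊗ w)) ∧ (w ⊗ (v → (w ⊗ v)))) = min(1, 1 − 0.696 + 0.000) = min(1, 0.304) = 0.304

0.304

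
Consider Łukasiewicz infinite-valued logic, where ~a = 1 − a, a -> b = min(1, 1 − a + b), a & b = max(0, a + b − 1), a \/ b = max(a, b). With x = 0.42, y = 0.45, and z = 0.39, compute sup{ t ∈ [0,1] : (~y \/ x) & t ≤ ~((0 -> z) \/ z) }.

0.45

~y = 1 − 0.45 = 0.55
~y \/ x = max(0.55, 0.42) = 0.55
So the left factor is ~y \/ x = 0.55.
0 -> z = min(1, 1 − 0.00 + 0.39) = min(1, 1.39) = 1.00
(0 -> z) \/ z = max(1.00, 0.39) = 1.00
~((0 -> z) \/ z) = 1 − 1.00 = 0.00
So the right-hand bound is ~((0 -> z) \/ z) = 0.00.
The residuum of the Łukasiewicz t-norm gives the supremum: min(1, 1 − 0.55 + 0.00).
1 − 0.55 + 0.00 = 0.45, so t = min(1, 0.45) = 0.45.
Check: 0.55 & 0.45 = max(0, 0.00) = 0.00 ≤ 0.00.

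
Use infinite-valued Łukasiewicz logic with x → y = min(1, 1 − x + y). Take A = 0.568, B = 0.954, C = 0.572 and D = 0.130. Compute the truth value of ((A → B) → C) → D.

A → B = min(1, 1 − 0.568 + 0.954) = min(1, 1.386) = 1.000
(A → B) → C = min(1, 1 − 1.000 + 0.572) = min(1, 0.572) = 0.572
((A → B) → C) → D = min(1, 1 − 0.572 + 0.130) = min(1, 0.558) = 0.558

0.558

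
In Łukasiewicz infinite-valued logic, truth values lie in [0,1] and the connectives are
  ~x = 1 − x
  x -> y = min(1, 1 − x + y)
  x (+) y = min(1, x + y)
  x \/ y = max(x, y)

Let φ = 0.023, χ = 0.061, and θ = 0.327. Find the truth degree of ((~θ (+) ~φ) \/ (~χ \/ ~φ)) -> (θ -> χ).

0.734

~θ = 1 − 0.327 = 0.673
~φ = 1 − 0.023 = 0.977
~θ (+) ~φ = min(1, 0.673 + 0.977) = min(1, 1.650) = 1.000
~χ = 1 − 0.061 = 0.939
~χ \/ ~φ = max(0.939, 0.977) = 0.977
(~θ (+) ~φ) \/ (~χ \/ ~φ) = max(1.000, 0.977) = 1.000
θ -> χ = min(1, 1 − 0.327 + 0.061) = min(1, 0.734) = 0.734
((~θ (+) ~φ) \/ (~χ \/ ~φ)) -> (θ -> χ) = min(1, 1 − 1.000 + 0.734) = min(1, 0.734) = 0.734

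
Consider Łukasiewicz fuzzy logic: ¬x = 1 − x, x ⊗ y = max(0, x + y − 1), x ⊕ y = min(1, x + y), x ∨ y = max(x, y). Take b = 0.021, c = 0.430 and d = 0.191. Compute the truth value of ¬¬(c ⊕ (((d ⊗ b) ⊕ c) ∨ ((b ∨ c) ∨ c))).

d ⊗ b = max(0, 0.191 + 0.021 − 1) = max(0, -0.788) = 0.000
(d ⊗ b) ⊕ c = min(1, 0.000 + 0.430) = min(1, 0.430) = 0.430
b ∨ c = max(0.021, 0.430) = 0.430
(b ∨ c) ∨ c = max(0.430, 0.430) = 0.430
((d ⊗ b) ⊕ c) ∨ ((b ∨ c) ∨ c) = max(0.430, 0.430) = 0.430
c ⊕ (((d ⊗ b) ⊕ c) ∨ ((b ∨ c) ∨ c)) = min(1, 0.430 + 0.430) = min(1, 0.860) = 0.860
¬(c ⊕ (((d ⊗ b) ⊕ c) ∨ ((b ∨ c) ∨ c))) = 1 − 0.860 = 0.140
¬¬(c ⊕ (((d ⊗ b) ⊕ c) ∨ ((b ∨ c) ∨ c))) = 1 − 0.140 = 0.860

0.860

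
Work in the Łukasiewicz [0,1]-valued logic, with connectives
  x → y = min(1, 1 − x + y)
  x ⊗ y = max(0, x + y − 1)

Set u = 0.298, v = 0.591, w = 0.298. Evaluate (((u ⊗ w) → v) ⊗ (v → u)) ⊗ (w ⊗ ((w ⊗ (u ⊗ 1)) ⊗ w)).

0.000

u ⊗ w = max(0, 0.298 + 0.298 − 1) = max(0, -0.404) = 0.000
(u ⊗ w) → v = min(1, 1 − 0.000 + 0.591) = min(1, 1.591) = 1.000
v → u = min(1, 1 − 0.591 + 0.298) = min(1, 0.707) = 0.707
((u ⊗ w) → v) ⊗ (v → u) = max(0, 1.000 + 0.707 − 1) = max(0, 0.707) = 0.707
u ⊗ 1 = max(0, 0.298 + 1.000 − 1) = max(0, 0.298) = 0.298
w ⊗ (u ⊗ 1) = max(0, 0.298 + 0.298 − 1) = max(0, -0.404) = 0.000
(w ⊗ (u ⊗ 1)) ⊗ w = max(0, 0.000 + 0.298 − 1) = max(0, -0.702) = 0.000
w ⊗ ((w ⊗ (u ⊗ 1)) ⊗ w) = max(0, 0.298 + 0.000 − 1) = max(0, -0.702) = 0.000
(((u ⊗ w) → v) ⊗ (v → u)) ⊗ (w ⊗ ((w ⊗ (u ⊗ 1)) ⊗ w)) = max(0, 0.707 + 0.000 − 1) = max(0, -0.293) = 0.000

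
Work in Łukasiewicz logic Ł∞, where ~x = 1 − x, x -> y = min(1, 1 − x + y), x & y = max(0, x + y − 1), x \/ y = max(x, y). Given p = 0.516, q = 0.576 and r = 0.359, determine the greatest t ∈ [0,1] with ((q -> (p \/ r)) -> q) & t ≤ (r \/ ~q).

p \/ r = max(0.516, 0.359) = 0.516
q -> (p \/ r) = min(1, 1 − 0.576 + 0.516) = min(1, 0.940) = 0.940
(q -> (p \/ r)) -> q = min(1, 1 − 0.940 + 0.576) = min(1, 0.636) = 0.636
So the left factor is (q -> (p \/ r)) -> q = 0.636.
~q = 1 − 0.576 = 0.424
r \/ ~q = max(0.359, 0.424) = 0.424
So the right-hand bound is r \/ ~q = 0.424.
The residuum of the Łukasiewicz t-norm gives the supremum: min(1, 1 − 0.636 + 0.424).
1 − 0.636 + 0.424 = 0.788, so t = min(1, 0.788) = 0.788.
Check: 0.636 & 0.788 = max(0, 0.424) = 0.424 ≤ 0.424.

0.788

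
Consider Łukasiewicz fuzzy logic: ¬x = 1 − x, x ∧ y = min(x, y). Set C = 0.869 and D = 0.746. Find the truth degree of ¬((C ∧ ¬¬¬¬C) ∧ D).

¬C = 1 − 0.869 = 0.131
¬¬C = 1 − 0.131 = 0.869
¬¬¬C = 1 − 0.869 = 0.131
¬¬¬¬C = 1 − 0.131 = 0.869
C ∧ ¬¬¬¬C = min(0.869, 0.869) = 0.869
(C ∧ ¬¬¬¬C) ∧ D = min(0.869, 0.746) = 0.746
¬((C ∧ ¬¬¬¬C) ∧ D) = 1 − 0.746 = 0.254

0.254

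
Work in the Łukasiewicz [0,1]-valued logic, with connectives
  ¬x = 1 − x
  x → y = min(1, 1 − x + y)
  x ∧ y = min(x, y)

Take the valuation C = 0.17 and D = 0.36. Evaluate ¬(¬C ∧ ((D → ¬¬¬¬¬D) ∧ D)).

¬C = 1 − 0.17 = 0.83
¬D = 1 − 0.36 = 0.64
¬¬D = 1 − 0.64 = 0.36
¬¬¬D = 1 − 0.36 = 0.64
¬¬¬¬D = 1 − 0.64 = 0.36
¬¬¬¬¬D = 1 − 0.36 = 0.64
D → ¬¬¬¬¬D = min(1, 1 − 0.36 + 0.64) = min(1, 1.28) = 1.00
(D → ¬¬¬¬¬D) ∧ D = min(1.00, 0.36) = 0.36
¬C ∧ ((D → ¬¬¬¬¬D) ∧ D) = min(0.83, 0.36) = 0.36
¬(¬C ∧ ((D → ¬¬¬¬¬D) ∧ D)) = 1 − 0.36 = 0.64

0.64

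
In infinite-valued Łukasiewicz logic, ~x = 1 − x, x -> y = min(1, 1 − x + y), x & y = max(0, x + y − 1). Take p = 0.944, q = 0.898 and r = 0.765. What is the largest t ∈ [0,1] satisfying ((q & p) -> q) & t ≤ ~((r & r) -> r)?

0.000

q & p = max(0, 0.898 + 0.944 − 1) = max(0, 0.842) = 0.842
(q & p) -> q = min(1, 1 − 0.842 + 0.898) = min(1, 1.056) = 1.000
So the left factor is (q & p) -> q = 1.000.
r & r = max(0, 0.765 + 0.765 − 1) = max(0, 0.530) = 0.530
(r & r) -> r = min(1, 1 − 0.530 + 0.765) = min(1, 1.235) = 1.000
~((r & r) -> r) = 1 − 1.000 = 0.000
So the right-hand bound is ~((r & r) -> r) = 0.000.
The residuum of the Łukasiewicz t-norm gives the supremum: min(1, 1 − 1.000 + 0.000).
1 − 1.000 + 0.000 = 0.000, so t = min(1, 0.000) = 0.000.
Check: 1.000 & 0.000 = max(0, 0.000) = 0.000 ≤ 0.000.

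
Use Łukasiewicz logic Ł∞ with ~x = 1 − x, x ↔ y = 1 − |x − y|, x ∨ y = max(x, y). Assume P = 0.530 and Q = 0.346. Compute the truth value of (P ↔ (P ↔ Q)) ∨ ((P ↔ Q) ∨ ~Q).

P ↔ Q = 1 − |0.530 − 0.346| = 1 − 0.184 = 0.816
P ↔ (P ↔ Q) = 1 − |0.530 − 0.816| = 1 − 0.286 = 0.714
~Q = 1 − 0.346 = 0.654
(P ↔ Q) ∨ ~Q = max(0.816, 0.654) = 0.816
(P ↔ (P ↔ Q)) ∨ ((P ↔ Q) ∨ ~Q) = max(0.714, 0.816) = 0.816

0.816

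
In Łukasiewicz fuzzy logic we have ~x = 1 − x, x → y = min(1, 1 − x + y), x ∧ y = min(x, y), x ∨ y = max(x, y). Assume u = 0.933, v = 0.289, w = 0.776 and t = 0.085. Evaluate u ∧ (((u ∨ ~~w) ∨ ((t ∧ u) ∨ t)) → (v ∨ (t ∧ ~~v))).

~w = 1 − 0.776 = 0.224
~~w = 1 − 0.224 = 0.776
u ∨ ~~w = max(0.933, 0.776) = 0.933
t ∧ u = min(0.085, 0.933) = 0.085
(t ∧ u) ∨ t = max(0.085, 0.085) = 0.085
(u ∨ ~~w) ∨ ((t ∧ u) ∨ t) = max(0.933, 0.085) = 0.933
~v = 1 − 0.289 = 0.711
~~v = 1 − 0.711 = 0.289
t ∧ ~~v = min(0.085, 0.289) = 0.085
v ∨ (t ∧ ~~v) = max(0.289, 0.085) = 0.289
((u ∨ ~~w) ∨ ((t ∧ u) ∨ t)) → (v ∨ (t ∧ ~~v)) = min(1, 1 − 0.933 + 0.289) = min(1, 0.356) = 0.356
u ∧ (((u ∨ ~~w) ∨ ((t ∧ u) ∨ t)) → (v ∨ (t ∧ ~~v))) = min(0.933, 0.356) = 0.356

0.356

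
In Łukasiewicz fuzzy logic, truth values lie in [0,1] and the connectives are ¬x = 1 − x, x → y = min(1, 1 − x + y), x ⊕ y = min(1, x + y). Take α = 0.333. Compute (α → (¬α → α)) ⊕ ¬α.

1.000

¬α = 1 − 0.333 = 0.667
¬α → α = min(1, 1 − 0.667 + 0.333) = min(1, 0.666) = 0.666
α → (¬α → α) = min(1, 1 − 0.333 + 0.666) = min(1, 1.333) = 1.000
(α → (¬α → α)) ⊕ ¬α = min(1, 1.000 + 0.667) = min(1, 1.667) = 1.000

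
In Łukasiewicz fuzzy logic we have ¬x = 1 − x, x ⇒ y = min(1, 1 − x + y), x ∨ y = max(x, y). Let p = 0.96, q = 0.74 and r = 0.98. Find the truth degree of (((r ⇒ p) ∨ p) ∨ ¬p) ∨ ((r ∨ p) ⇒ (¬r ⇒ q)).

1.00

r ⇒ p = min(1, 1 − 0.98 + 0.96) = min(1, 0.98) = 0.98
(r ⇒ p) ∨ p = max(0.98, 0.96) = 0.98
¬p = 1 − 0.96 = 0.04
((r ⇒ p) ∨ p) ∨ ¬p = max(0.98, 0.04) = 0.98
r ∨ p = max(0.98, 0.96) = 0.98
¬r = 1 − 0.98 = 0.02
¬r ⇒ q = min(1, 1 − 0.02 + 0.74) = min(1, 1.72) = 1.00
(r ∨ p) ⇒ (¬r ⇒ q) = min(1, 1 − 0.98 + 1.00) = min(1, 1.02) = 1.00
(((r ⇒ p) ∨ p) ∨ ¬p) ∨ ((r ∨ p) ⇒ (¬r ⇒ q)) = max(0.98, 1.00) = 1.00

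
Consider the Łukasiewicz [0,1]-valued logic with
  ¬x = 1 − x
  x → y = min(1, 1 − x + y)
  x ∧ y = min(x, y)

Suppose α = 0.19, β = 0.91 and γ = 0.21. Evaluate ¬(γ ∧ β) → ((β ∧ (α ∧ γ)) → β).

γ ∧ β = min(0.21, 0.91) = 0.21
¬(γ ∧ β) = 1 − 0.21 = 0.79
α ∧ γ = min(0.19, 0.21) = 0.19
β ∧ (α ∧ γ) = min(0.91, 0.19) = 0.19
(β ∧ (α ∧ γ)) → β = min(1, 1 − 0.19 + 0.91) = min(1, 1.72) = 1.00
¬(γ ∧ β) → ((β ∧ (α ∧ γ)) → β) = min(1, 1 − 0.79 + 1.00) = min(1, 1.21) = 1.00

1.00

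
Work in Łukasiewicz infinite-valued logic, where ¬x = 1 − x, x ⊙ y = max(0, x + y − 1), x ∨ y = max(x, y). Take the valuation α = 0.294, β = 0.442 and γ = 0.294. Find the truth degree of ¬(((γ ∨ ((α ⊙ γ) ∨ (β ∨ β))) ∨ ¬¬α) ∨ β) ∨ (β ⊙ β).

0.558

α ⊙ γ = max(0, 0.294 + 0.294 − 1) = max(0, -0.412) = 0.000
β ∨ β = max(0.442, 0.442) = 0.442
(α ⊙ γ) ∨ (β ∨ β) = max(0.000, 0.442) = 0.442
γ ∨ ((α ⊙ γ) ∨ (β ∨ β)) = max(0.294, 0.442) = 0.442
¬α = 1 − 0.294 = 0.706
¬¬α = 1 − 0.706 = 0.294
(γ ∨ ((α ⊙ γ) ∨ (β ∨ β))) ∨ ¬¬α = max(0.442, 0.294) = 0.442
((γ ∨ ((α ⊙ γ) ∨ (β ∨ β))) ∨ ¬¬α) ∨ β = max(0.442, 0.442) = 0.442
¬(((γ ∨ ((α ⊙ γ) ∨ (β ∨ β))) ∨ ¬¬α) ∨ β) = 1 − 0.442 = 0.558
β ⊙ β = max(0, 0.442 + 0.442 − 1) = max(0, -0.116) = 0.000
¬(((γ ∨ ((α ⊙ γ) ∨ (β ∨ β))) ∨ ¬¬α) ∨ β) ∨ (β ⊙ β) = max(0.558, 0.000) = 0.558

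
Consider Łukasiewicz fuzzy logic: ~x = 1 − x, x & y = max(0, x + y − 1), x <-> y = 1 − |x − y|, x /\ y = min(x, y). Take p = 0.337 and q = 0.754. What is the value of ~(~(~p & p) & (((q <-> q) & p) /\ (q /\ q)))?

0.663

~p = 1 − 0.337 = 0.663
~p & p = max(0, 0.663 + 0.337 − 1) = max(0, 0.000) = 0.000
~(~p & p) = 1 − 0.000 = 1.000
q <-> q = 1 − |0.754 − 0.754| = 1 − 0.000 = 1.000
(q <-> q) & p = max(0, 1.000 + 0.337 − 1) = max(0, 0.337) = 0.337
q /\ q = min(0.754, 0.754) = 0.754
((q <-> q) & p) /\ (q /\ q) = min(0.337, 0.754) = 0.337
~(~p & p) & (((q <-> q) & p) /\ (q /\ q)) = max(0, 1.000 + 0.337 − 1) = max(0, 0.337) = 0.337
~(~(~p & p) & (((q <-> q) & p) /\ (q /\ q))) = 1 − 0.337 = 0.663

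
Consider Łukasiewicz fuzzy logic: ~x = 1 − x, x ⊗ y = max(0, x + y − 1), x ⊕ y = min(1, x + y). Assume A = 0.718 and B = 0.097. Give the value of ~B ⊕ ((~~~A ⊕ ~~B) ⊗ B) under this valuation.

~B = 1 − 0.097 = 0.903
~A = 1 − 0.718 = 0.282
~~A = 1 − 0.282 = 0.718
~~~A = 1 − 0.718 = 0.282
~~B = 1 − 0.903 = 0.097
~~~A ⊕ ~~B = min(1, 0.282 + 0.097) = min(1, 0.379) = 0.379
(~~~A ⊕ ~~B) ⊗ B = max(0, 0.379 + 0.097 − 1) = max(0, -0.524) = 0.000
~B ⊕ ((~~~A ⊕ ~~B) ⊗ B) = min(1, 0.903 + 0.000) = min(1, 0.903) = 0.903

0.903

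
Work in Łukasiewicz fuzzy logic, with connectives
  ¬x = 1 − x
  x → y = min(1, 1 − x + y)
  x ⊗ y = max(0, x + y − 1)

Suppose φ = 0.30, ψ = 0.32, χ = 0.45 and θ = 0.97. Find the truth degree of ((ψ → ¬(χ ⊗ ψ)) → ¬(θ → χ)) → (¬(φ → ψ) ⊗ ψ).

χ ⊗ ψ = max(0, 0.45 + 0.32 − 1) = max(0, -0.23) = 0.00
¬(χ ⊗ ψ) = 1 − 0.00 = 1.00
ψ → ¬(χ ⊗ ψ) = min(1, 1 − 0.32 + 1.00) = min(1, 1.68) = 1.00
θ → χ = min(1, 1 − 0.97 + 0.45) = min(1, 0.48) = 0.48
¬(θ → χ) = 1 − 0.48 = 0.52
(ψ → ¬(χ ⊗ ψ)) → ¬(θ → χ) = min(1, 1 − 1.00 + 0.52) = min(1, 0.52) = 0.52
φ → ψ = min(1, 1 − 0.30 + 0.32) = min(1, 1.02) = 1.00
¬(φ → ψ) = 1 − 1.00 = 0.00
¬(φ → ψ) ⊗ ψ = max(0, 0.00 + 0.32 − 1) = max(0, -0.68) = 0.00
((ψ → ¬(χ ⊗ ψ)) → ¬(θ → χ)) → (¬(φ → ψ) ⊗ ψ) = min(1, 1 − 0.52 + 0.00) = min(1, 0.48) = 0.48

0.48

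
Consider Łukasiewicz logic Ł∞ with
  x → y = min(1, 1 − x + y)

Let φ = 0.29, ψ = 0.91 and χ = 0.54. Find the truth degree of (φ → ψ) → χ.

φ → ψ = min(1, 1 − 0.29 + 0.91) = min(1, 1.62) = 1.00
(φ → ψ) → χ = min(1, 1 − 1.00 + 0.54) = min(1, 0.54) = 0.54

0.54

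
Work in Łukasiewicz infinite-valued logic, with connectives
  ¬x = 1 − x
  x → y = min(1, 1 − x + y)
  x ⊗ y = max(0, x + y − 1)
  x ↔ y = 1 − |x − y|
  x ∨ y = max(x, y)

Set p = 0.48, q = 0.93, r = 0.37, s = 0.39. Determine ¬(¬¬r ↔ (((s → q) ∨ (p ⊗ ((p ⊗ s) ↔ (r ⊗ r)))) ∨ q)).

0.63

¬r = 1 − 0.37 = 0.63
¬¬r = 1 − 0.63 = 0.37
s → q = min(1, 1 − 0.39 + 0.93) = min(1, 1.54) = 1.00
p ⊗ s = max(0, 0.48 + 0.39 − 1) = max(0, -0.13) = 0.00
r ⊗ r = max(0, 0.37 + 0.37 − 1) = max(0, -0.26) = 0.00
(p ⊗ s) ↔ (r ⊗ r) = 1 − |0.00 − 0.00| = 1 − 0.00 = 1.00
p ⊗ ((p ⊗ s) ↔ (r ⊗ r)) = max(0, 0.48 + 1.00 − 1) = max(0, 0.48) = 0.48
(s → q) ∨ (p ⊗ ((p ⊗ s) ↔ (r ⊗ r))) = max(1.00, 0.48) = 1.00
((s → q) ∨ (p ⊗ ((p ⊗ s) ↔ (r ⊗ r)))) ∨ q = max(1.00, 0.93) = 1.00
¬¬r ↔ (((s → q) ∨ (p ⊗ ((p ⊗ s) ↔ (r ⊗ r)))) ∨ q) = 1 − |0.37 − 1.00| = 1 − 0.63 = 0.37
¬(¬¬r ↔ (((s → q) ∨ (p ⊗ ((p ⊗ s) ↔ (r ⊗ r)))) ∨ q)) = 1 − 0.37 = 0.63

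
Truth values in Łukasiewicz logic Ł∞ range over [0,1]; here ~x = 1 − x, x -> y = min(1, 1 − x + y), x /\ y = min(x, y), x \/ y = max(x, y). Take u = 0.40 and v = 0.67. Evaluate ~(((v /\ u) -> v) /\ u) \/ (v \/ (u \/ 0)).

v /\ u = min(0.67, 0.40) = 0.40
(v /\ u) -> v = min(1, 1 − 0.40 + 0.67) = min(1, 1.27) = 1.00
((v /\ u) -> v) /\ u = min(1.00, 0.40) = 0.40
~(((v /\ u) -> v) /\ u) = 1 − 0.40 = 0.60
u \/ 0 = max(0.40, 0.00) = 0.40
v \/ (u \/ 0) = max(0.67, 0.40) = 0.67
~(((v /\ u) -> v) /\ u) \/ (v \/ (u \/ 0)) = max(0.60, 0.67) = 0.67

0.67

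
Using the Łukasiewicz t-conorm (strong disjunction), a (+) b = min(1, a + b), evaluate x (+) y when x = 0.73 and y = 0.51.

1.00

x (+) y = min(1, 0.73 + 0.51) = min(1, 1.24) = 1.00
For comparison, the Gödel t-conorm max(a, b) would give 0.73.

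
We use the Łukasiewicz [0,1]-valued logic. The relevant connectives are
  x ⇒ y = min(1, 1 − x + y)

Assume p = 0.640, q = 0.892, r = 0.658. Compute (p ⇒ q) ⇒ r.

0.658

p ⇒ q = min(1, 1 − 0.640 + 0.892) = min(1, 1.252) = 1.000
(p ⇒ q) ⇒ r = min(1, 1 − 1.000 + 0.658) = min(1, 0.658) = 0.658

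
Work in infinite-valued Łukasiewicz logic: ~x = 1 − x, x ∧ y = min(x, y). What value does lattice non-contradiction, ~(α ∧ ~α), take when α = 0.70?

0.70

~α = 1 − 0.70 = 0.30
α ∧ ~α = min(0.70, 0.30) = 0.30
~(α ∧ ~α) = 1 − 0.30 = 0.70
(The value 0.70 < 1 shows this instance is not satisfied; not a Ł∞-tautology — its value is 1 − min(a, 1−a).)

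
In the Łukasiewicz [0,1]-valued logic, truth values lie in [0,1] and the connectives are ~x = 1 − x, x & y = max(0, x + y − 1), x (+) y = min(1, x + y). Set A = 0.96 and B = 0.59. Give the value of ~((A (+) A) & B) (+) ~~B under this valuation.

A (+) A = min(1, 0.96 + 0.96) = min(1, 1.92) = 1.00
(A (+) A) & B = max(0, 1.00 + 0.59 − 1) = max(0, 0.59) = 0.59
~((A (+) A) & B) = 1 − 0.59 = 0.41
~B = 1 − 0.59 = 0.41
~~B = 1 − 0.41 = 0.59
~((A (+) A) & B) (+) ~~B = min(1, 0.41 + 0.59) = min(1, 1.00) = 1.00

1.00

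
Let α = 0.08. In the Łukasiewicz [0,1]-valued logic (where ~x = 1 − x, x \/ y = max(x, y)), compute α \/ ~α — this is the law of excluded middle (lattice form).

~α = 1 − 0.08 = 0.92
α \/ ~α = max(0.08, 0.92) = 0.92
(The value 0.92 < 1 shows this instance is not satisfied; not a Ł∞-tautology — its value is max(a, 1−a).)

0.92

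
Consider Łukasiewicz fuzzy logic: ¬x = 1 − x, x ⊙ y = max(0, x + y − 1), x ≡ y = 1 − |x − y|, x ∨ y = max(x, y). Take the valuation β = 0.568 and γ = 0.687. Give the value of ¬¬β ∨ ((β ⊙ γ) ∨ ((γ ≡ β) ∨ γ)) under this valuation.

¬β = 1 − 0.568 = 0.432
¬¬β = 1 − 0.432 = 0.568
β ⊙ γ = max(0, 0.568 + 0.687 − 1) = max(0, 0.255) = 0.255
γ ≡ β = 1 − |0.687 − 0.568| = 1 − 0.119 = 0.881
(γ ≡ β) ∨ γ = max(0.881, 0.687) = 0.881
(β ⊙ γ) ∨ ((γ ≡ β) ∨ γ) = max(0.255, 0.881) = 0.881
¬¬β ∨ ((β ⊙ γ) ∨ ((γ ≡ β) ∨ γ)) = max(0.568, 0.881) = 0.881

0.881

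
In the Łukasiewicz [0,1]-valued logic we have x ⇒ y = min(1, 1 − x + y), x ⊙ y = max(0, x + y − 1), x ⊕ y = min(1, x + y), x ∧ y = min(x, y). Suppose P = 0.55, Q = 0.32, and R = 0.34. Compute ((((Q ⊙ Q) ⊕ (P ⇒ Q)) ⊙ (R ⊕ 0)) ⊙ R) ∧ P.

Q ⊙ Q = max(0, 0.32 + 0.32 − 1) = max(0, -0.36) = 0.00
P ⇒ Q = min(1, 1 − 0.55 + 0.32) = min(1, 0.77) = 0.77
(Q ⊙ Q) ⊕ (P ⇒ Q) = min(1, 0.00 + 0.77) = min(1, 0.77) = 0.77
R ⊕ 0 = min(1, 0.34 + 0.00) = min(1, 0.34) = 0.34
((Q ⊙ Q) ⊕ (P ⇒ Q)) ⊙ (R ⊕ 0) = max(0, 0.77 + 0.34 − 1) = max(0, 0.11) = 0.11
(((Q ⊙ Q) ⊕ (P ⇒ Q)) ⊙ (R ⊕ 0)) ⊙ R = max(0, 0.11 + 0.34 − 1) = max(0, -0.55) = 0.00
((((Q ⊙ Q) ⊕ (P ⇒ Q)) ⊙ (R ⊕ 0)) ⊙ R) ∧ P = min(0.00, 0.55) = 0.00

0.00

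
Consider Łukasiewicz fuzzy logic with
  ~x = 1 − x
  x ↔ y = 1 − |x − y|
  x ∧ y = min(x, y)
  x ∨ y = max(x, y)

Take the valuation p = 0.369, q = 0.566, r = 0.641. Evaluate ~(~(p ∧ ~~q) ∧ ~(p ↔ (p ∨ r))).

~q = 1 − 0.566 = 0.434
~~q = 1 − 0.434 = 0.566
p ∧ ~~q = min(0.369, 0.566) = 0.369
~(p ∧ ~~q) = 1 − 0.369 = 0.631
p ∨ r = max(0.369, 0.641) = 0.641
p ↔ (p ∨ r) = 1 − |0.369 − 0.641| = 1 − 0.272 = 0.728
~(p ↔ (p ∨ r)) = 1 − 0.728 = 0.272
~(p ∧ ~~q) ∧ ~(p ↔ (p ∨ r)) = min(0.631, 0.272) = 0.272
~(~(p ∧ ~~q) ∧ ~(p ↔ (p ∨ r))) = 1 − 0.272 = 0.728

0.728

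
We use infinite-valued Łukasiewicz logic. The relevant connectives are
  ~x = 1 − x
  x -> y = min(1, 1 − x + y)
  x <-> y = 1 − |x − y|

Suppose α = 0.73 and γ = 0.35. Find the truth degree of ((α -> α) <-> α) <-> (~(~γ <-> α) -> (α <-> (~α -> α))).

0.73

α -> α = min(1, 1 − 0.73 + 0.73) = min(1, 1.00) = 1.00
(α -> α) <-> α = 1 − |1.00 − 0.73| = 1 − 0.27 = 0.73
~γ = 1 − 0.35 = 0.65
~γ <-> α = 1 − |0.65 − 0.73| = 1 − 0.08 = 0.92
~(~γ <-> α) = 1 − 0.92 = 0.08
~α = 1 − 0.73 = 0.27
~α -> α = min(1, 1 − 0.27 + 0.73) = min(1, 1.46) = 1.00
α <-> (~α -> α) = 1 − |0.73 − 1.00| = 1 − 0.27 = 0.73
~(~γ <-> α) -> (α <-> (~α -> α)) = min(1, 1 − 0.08 + 0.73) = min(1, 1.65) = 1.00
((α -> α) <-> α) <-> (~(~γ <-> α) -> (α <-> (~α -> α))) = 1 − |0.73 − 1.00| = 1 − 0.27 = 0.73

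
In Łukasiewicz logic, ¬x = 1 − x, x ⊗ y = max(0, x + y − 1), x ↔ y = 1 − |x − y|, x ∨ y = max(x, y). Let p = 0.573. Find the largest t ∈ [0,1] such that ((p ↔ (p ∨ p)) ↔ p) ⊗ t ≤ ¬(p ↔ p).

0.427

p ∨ p = max(0.573, 0.573) = 0.573
p ↔ (p ∨ p) = 1 − |0.573 − 0.573| = 1 − 0.000 = 1.000
(p ↔ (p ∨ p)) ↔ p = 1 − |1.000 − 0.573| = 1 − 0.427 = 0.573
So the left factor is (p ↔ (p ∨ p)) ↔ p = 0.573.
p ↔ p = 1 − |0.573 − 0.573| = 1 − 0.000 = 1.000
¬(p ↔ p) = 1 − 1.000 = 0.000
So the right-hand bound is ¬(p ↔ p) = 0.000.
The residuum of the Łukasiewicz t-norm gives the supremum: min(1, 1 − 0.573 + 0.000).
1 − 0.573 + 0.000 = 0.427, so t = min(1, 0.427) = 0.427.
Check: 0.573 ⊗ 0.427 = max(0, 0.000) = 0.000 ≤ 0.000.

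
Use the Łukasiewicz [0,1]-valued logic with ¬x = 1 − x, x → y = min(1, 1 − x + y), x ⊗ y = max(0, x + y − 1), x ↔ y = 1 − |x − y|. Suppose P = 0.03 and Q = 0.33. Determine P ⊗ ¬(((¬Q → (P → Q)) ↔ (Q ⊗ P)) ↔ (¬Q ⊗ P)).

0.00

¬Q = 1 − 0.33 = 0.67
P → Q = min(1, 1 − 0.03 + 0.33) = min(1, 1.30) = 1.00
¬Q → (P → Q) = min(1, 1 − 0.67 + 1.00) = min(1, 1.33) = 1.00
Q ⊗ P = max(0, 0.33 + 0.03 − 1) = max(0, -0.64) = 0.00
(¬Q → (P → Q)) ↔ (Q ⊗ P) = 1 − |1.00 − 0.00| = 1 − 1.00 = 0.00
¬Q ⊗ P = max(0, 0.67 + 0.03 − 1) = max(0, -0.30) = 0.00
((¬Q → (P → Q)) ↔ (Q ⊗ P)) ↔ (¬Q ⊗ P) = 1 − |0.00 − 0.00| = 1 − 0.00 = 1.00
¬(((¬Q → (P → Q)) ↔ (Q ⊗ P)) ↔ (¬Q ⊗ P)) = 1 − 1.00 = 0.00
P ⊗ ¬(((¬Q → (P → Q)) ↔ (Q ⊗ P)) ↔ (¬Q ⊗ P)) = max(0, 0.03 + 0.00 − 1) = max(0, -0.97) = 0.00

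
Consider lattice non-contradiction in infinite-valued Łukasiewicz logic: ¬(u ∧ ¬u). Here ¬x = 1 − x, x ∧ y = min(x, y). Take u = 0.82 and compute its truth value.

¬u = 1 − 0.82 = 0.18
u ∧ ¬u = min(0.82, 0.18) = 0.18
¬(u ∧ ¬u) = 1 − 0.18 = 0.82
(The value 0.82 < 1 shows this instance is not satisfied; not a Ł∞-tautology — its value is 1 − min(a, 1−a).)

0.82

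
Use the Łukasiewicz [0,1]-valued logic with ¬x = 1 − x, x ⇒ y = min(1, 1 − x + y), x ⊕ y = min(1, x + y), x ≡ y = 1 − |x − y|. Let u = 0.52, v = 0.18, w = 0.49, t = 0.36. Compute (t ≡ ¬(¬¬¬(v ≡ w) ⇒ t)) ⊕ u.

v ≡ w = 1 − |0.18 − 0.49| = 1 − 0.31 = 0.69
¬(v ≡ w) = 1 − 0.69 = 0.31
¬¬(v ≡ w) = 1 − 0.31 = 0.69
¬¬¬(v ≡ w) = 1 − 0.69 = 0.31
¬¬¬(v ≡ w) ⇒ t = min(1, 1 − 0.31 + 0.36) = min(1, 1.05) = 1.00
¬(¬¬¬(v ≡ w) ⇒ t) = 1 − 1.00 = 0.00
t ≡ ¬(¬¬¬(v ≡ w) ⇒ t) = 1 − |0.36 − 0.00| = 1 − 0.36 = 0.64
(t ≡ ¬(¬¬¬(v ≡ w) ⇒ t)) ⊕ u = min(1, 0.64 + 0.52) = min(1, 1.16) = 1.00

1.00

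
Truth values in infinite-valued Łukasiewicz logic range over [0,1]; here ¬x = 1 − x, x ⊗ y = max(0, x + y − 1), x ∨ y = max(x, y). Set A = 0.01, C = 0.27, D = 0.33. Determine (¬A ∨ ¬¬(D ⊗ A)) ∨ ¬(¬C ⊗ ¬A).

0.99

¬A = 1 − 0.01 = 0.99
D ⊗ A = max(0, 0.33 + 0.01 − 1) = max(0, -0.66) = 0.00
¬(D ⊗ A) = 1 − 0.00 = 1.00
¬¬(D ⊗ A) = 1 − 1.00 = 0.00
¬A ∨ ¬¬(D ⊗ A) = max(0.99, 0.00) = 0.99
¬C = 1 − 0.27 = 0.73
¬C ⊗ ¬A = max(0, 0.73 + 0.99 − 1) = max(0, 0.72) = 0.72
¬(¬C ⊗ ¬A) = 1 − 0.72 = 0.28
(¬A ∨ ¬¬(D ⊗ A)) ∨ ¬(¬C ⊗ ¬A) = max(0.99, 0.28) = 0.99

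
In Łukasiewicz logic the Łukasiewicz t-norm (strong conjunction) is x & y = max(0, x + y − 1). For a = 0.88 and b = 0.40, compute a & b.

a & b = max(0, 0.88 + 0.40 − 1) = max(0, 0.28) = 0.28
For comparison, the Gödel (minimum) t-norm min(x, y) would give 0.40.

0.28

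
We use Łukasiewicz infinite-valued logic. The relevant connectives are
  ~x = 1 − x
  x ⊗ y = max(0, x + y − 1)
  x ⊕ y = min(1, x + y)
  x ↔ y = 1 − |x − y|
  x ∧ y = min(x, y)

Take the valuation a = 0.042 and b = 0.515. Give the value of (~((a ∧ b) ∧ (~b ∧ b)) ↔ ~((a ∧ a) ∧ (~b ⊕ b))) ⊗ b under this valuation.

0.515

a ∧ b = min(0.042, 0.515) = 0.042
~b = 1 − 0.515 = 0.485
~b ∧ b = min(0.485, 0.515) = 0.485
(a ∧ b) ∧ (~b ∧ b) = min(0.042, 0.485) = 0.042
~((a ∧ b) ∧ (~b ∧ b)) = 1 − 0.042 = 0.958
a ∧ a = min(0.042, 0.042) = 0.042
~b ⊕ b = min(1, 0.485 + 0.515) = min(1, 1.000) = 1.000
(a ∧ a) ∧ (~b ⊕ b) = min(0.042, 1.000) = 0.042
~((a ∧ a) ∧ (~b ⊕ b)) = 1 − 0.042 = 0.958
~((a ∧ b) ∧ (~b ∧ b)) ↔ ~((a ∧ a) ∧ (~b ⊕ b)) = 1 − |0.958 − 0.958| = 1 − 0.000 = 1.000
(~((a ∧ b) ∧ (~b ∧ b)) ↔ ~((a ∧ a) ∧ (~b ⊕ b))) ⊗ b = max(0, 1.000 + 0.515 − 1) = max(0, 0.515) = 0.515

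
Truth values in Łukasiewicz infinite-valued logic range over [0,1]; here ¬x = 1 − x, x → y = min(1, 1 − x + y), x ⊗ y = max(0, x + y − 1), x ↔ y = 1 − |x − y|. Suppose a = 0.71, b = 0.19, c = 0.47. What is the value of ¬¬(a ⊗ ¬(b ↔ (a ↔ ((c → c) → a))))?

c → c = min(1, 1 − 0.47 + 0.47) = min(1, 1.00) = 1.00
(c → c) → a = min(1, 1 − 1.00 + 0.71) = min(1, 0.71) = 0.71
a ↔ ((c → c) → a) = 1 − |0.71 − 0.71| = 1 − 0.00 = 1.00
b ↔ (a ↔ ((c → c) → a)) = 1 − |0.19 − 1.00| = 1 − 0.81 = 0.19
¬(b ↔ (a ↔ ((c → c) → a))) = 1 − 0.19 = 0.81
a ⊗ ¬(b ↔ (a ↔ ((c → c) → a))) = max(0, 0.71 + 0.81 − 1) = max(0, 0.52) = 0.52
¬(a ⊗ ¬(b ↔ (a ↔ ((c → c) → a)))) = 1 − 0.52 = 0.48
¬¬(a ⊗ ¬(b ↔ (a ↔ ((c → c) → a)))) = 1 − 0.48 = 0.52

0.52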